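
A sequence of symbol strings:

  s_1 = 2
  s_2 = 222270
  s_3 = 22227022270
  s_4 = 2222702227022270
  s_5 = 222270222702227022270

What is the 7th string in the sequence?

The strings grow by a fixed suffix 22270 each time.
From 222270222702227022270, 2 further steps: 222270222702227022270 → 22227022270222702227022270 → (answer).

2222702227022270222702227022270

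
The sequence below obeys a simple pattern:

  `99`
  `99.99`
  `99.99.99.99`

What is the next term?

s(k+1) = s(k)·.·s(k) — each term doubles the last with '.' between the halves.
Doubling 99.99.99.99 with '.' between the halves:

99.99.99.99.99.99.99.99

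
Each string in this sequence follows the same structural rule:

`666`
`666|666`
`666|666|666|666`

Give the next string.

666|666|666|666|666|666|666|666

Each string is two copies of the previous one joined by '|'.
One more doubling of 666|666|666|666 gives the answer.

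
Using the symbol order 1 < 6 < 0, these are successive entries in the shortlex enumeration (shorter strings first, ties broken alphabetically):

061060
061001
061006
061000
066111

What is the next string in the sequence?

Find the rightmost character of 066111 below 0, bump it to the next letter, and reset everything to its right to 1.

066116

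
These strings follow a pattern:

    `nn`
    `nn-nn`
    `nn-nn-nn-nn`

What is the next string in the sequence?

Each string is two copies of the previous one joined by '-'.
So the next term is two copies of nn-nn-nn-nn with '-' between the halves.

nn-nn-nn-nn-nn-nn-nn-nn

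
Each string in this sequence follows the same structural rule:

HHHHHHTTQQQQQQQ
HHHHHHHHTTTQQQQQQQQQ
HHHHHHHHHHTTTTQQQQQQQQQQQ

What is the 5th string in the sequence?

HHHHHHHHHHHHHHTTTTTTQQQQQQQQQQQQQQQ

Reading off run lengths: H runs 6, 8, 10; T runs 2, 3, 4; Q runs 7, 9, 11 — each is linear in n, where the shown terms are n = 3, 4, 5.
At n = 7 the blocks have lengths 14, 6, 15.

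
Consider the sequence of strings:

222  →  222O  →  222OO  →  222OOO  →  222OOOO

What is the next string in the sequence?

Each term is the previous one with O appended.
Applying this once more to 222OOOO:

222OOOOO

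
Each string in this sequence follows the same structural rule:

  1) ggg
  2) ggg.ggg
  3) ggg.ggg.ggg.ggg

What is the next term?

Each string is two copies of the previous one joined by '.'.
Doubling ggg.ggg.ggg.ggg with '.' between the halves:

ggg.ggg.ggg.ggg.ggg.ggg.ggg.ggg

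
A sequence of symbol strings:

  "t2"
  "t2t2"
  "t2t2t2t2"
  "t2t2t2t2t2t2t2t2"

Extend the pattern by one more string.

Each string is two copies of the previous one concatenated.
Doubling t2t2t2t2t2t2t2t2:

t2t2t2t2t2t2t2t2t2t2t2t2t2t2t2t2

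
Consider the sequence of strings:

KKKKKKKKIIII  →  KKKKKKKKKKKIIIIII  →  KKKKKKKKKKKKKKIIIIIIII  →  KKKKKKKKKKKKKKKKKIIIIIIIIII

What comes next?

KKKKKKKKKKKKKKKKKKKKIIIIIIIIIIII

Reading off run lengths: K runs 8, 11, 14, 17; I runs 4, 6, 8, 10 — each is linear in n, where the shown terms are n = 2, 3, 4, 5.
At n = 6 the blocks have lengths 20, 12.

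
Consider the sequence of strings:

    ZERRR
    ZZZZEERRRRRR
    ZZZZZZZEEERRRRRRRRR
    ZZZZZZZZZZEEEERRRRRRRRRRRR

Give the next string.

Reading off run lengths: Z runs 1, 4, 7, 10; E runs 1, 2, 3, 4; R runs 3, 6, 9, 12 — each is linear in n (n = 1, 2, …).
Setting n = 5 gives 13, 5, 15 characters in each block.

ZZZZZZZZZZZZZEEEEERRRRRRRRRRRRRRR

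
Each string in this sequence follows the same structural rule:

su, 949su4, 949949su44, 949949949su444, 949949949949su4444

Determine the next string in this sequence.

s(k+1) = 949·s(k)·4, so each term gains 949 as a prefix and 4 as a suffix.
Applying this once more to 949949949949su4444:

949949949949949su44444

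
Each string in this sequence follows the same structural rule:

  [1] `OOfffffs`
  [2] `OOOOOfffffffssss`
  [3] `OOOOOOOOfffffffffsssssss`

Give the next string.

OOOOOOOOOOOfffffffffffssssssssss

Reading off run lengths: O runs 2, 5, 8; f runs 5, 7, 9; s runs 1, 4, 7 — each is linear in n (n = 1, 2, …).
For the next term, n = 4, so the run lengths are 11, 11, 10.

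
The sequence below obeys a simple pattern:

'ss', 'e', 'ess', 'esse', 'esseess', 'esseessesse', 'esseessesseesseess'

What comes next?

From term 3 onward, concatenate the last term with the second-to-last: e·ss = ess, ess·e = esse, …
So term 8 is esseessesseesseess·esseessesse.

esseessesseesseessesseessesse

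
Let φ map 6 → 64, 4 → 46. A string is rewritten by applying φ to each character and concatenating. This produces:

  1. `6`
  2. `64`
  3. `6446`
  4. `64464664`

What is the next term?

Apply φ to 64464664 symbol by symbol: 6→64, 4→46, 4→46, 6→64, 4→46, 6→64, 6→64, 4→46; joined: 64 46 46 64 46 64 64 46.

6446466446646446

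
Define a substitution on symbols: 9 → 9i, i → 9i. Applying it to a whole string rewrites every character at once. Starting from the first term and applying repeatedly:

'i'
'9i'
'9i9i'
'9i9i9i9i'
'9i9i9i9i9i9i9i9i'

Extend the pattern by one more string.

φ(9i9i9i9i9i9i9i9i) expands symbol-by-symbol to 9i 9i 9i 9i 9i 9i 9i 9i 9i 9i 9i 9i 9i 9i 9i 9i; joining the 16 pieces gives the next term.

9i9i9i9i9i9i9i9i9i9i9i9i9i9i9i9i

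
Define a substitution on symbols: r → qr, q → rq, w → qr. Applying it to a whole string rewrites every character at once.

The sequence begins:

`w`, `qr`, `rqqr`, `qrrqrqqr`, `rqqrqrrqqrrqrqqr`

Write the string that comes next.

Replace each of the 16 characters of rqqrqrrqqrrqrqqr in place — qr rq rq qr rq qr qr rq rq qr qr rq qr rq rq qr — and concatenate.

qrrqrqqrrqqrqrrqrqqrqrrqqrrqrqqr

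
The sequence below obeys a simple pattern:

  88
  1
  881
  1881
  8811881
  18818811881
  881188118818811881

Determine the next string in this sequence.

This is a Fibonacci-style word recurrence s(k) = s(k−2)·s(k−1): e.g. 88·1 = 881.
So term 8 is 18818811881·881188118818811881.

18818811881881188118818811881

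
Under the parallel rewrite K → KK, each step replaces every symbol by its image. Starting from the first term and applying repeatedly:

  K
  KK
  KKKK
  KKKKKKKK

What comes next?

Apply φ to KKKKKKKK symbol by symbol: K→KK, K→KK, K→KK, K→KK, K→KK, K→KK, K→KK, K→KK; joined: KK KK KK KK KK KK KK KK.

KKKKKKKKKKKKKKKK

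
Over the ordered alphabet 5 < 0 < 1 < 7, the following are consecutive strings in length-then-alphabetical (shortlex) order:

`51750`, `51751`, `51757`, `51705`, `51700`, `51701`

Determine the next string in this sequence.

51707

The successor of 51701 increments the rightmost position that isn't already 7 and resets every position after it to 5.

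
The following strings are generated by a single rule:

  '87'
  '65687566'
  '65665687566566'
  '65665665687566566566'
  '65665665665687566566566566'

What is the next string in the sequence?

65665665665665687566566566566566

Every step adds 656 to the front and 566 to the end of the previous string.
So the next term is 656·65665665665687566566566566·566.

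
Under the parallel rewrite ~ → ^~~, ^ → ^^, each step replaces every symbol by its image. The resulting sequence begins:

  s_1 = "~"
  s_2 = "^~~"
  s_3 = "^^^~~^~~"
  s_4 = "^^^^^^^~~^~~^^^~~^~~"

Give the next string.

Applying the rule to each of the 20 symbols of ^^^^^^^~~^~~^^^~~^~~ gives the pieces ^^ ^^ ^^ ^^ ^^ ^^ ^^ ^~~ ^~~ ^^ ^~~ ^~~ ^^ ^^ ^^ ^~~ ^~~ ^^ ^~~ ^~~, which concatenate to the answer.

^^^^^^^^^^^^^^^~~^~~^^^~~^~~^^^^^^^~~^~~^^^~~^~~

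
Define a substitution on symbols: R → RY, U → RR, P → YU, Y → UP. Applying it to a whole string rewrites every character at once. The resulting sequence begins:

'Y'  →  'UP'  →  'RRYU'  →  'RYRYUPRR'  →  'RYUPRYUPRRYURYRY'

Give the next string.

RYUPRRYURYUPRRYURYRYUPRRRYUPRYUP

Applying the rule to each of the 16 symbols of RYUPRYUPRRYURYRY gives the pieces RY UP RR YU RY UP RR YU RY RY UP RR RY UP RY UP, which concatenate to the answer.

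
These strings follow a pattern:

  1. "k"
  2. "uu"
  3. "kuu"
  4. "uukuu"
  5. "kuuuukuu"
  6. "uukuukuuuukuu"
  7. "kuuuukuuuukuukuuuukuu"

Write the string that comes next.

uukuukuuuukuukuuuukuuuukuukuuuukuu

Each term (from the third on) is the two preceding terms concatenated in order: term 3 = k·uu = kuu.
Continuing: uukuukuuuukuu · kuuuukuuuukuukuuuukuu gives term 8.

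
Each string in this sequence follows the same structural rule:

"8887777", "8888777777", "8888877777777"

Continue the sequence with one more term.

8888887777777777

The n-th term is n+1 8's then 2n 7's, where the shown terms are n = 2, 3, 4.
For the next term, n = 5, so the run lengths are 6, 10.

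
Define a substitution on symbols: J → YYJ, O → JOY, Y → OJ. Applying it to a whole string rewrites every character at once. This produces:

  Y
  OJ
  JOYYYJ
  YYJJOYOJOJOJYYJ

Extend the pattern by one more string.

Rewriting the 15 symbols of YYJJOYOJOJOJYYJ one by one yields OJ OJ YYJ YYJ JOY OJ JOY YYJ JOY YYJ JOY YYJ OJ OJ YYJ; concatenated:

OJOJYYJYYJJOYOJJOYYYJJOYYYJJOYYYJOJOJYYJ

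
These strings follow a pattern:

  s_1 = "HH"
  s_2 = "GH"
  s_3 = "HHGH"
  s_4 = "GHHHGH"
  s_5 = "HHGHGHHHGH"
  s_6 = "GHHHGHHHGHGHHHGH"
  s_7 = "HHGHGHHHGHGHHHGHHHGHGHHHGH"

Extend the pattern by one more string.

This is a Fibonacci-style word recurrence s(k) = s(k−2)·s(k−1): e.g. HH·GH = HHGH.
So term 8 is GHHHGHHHGHGHHHGH·HHGHGHHHGHGHHHGHHHGHGHHHGH.

GHHHGHHHGHGHHHGHHHGHGHHHGHGHHHGHHHGHGHHHGH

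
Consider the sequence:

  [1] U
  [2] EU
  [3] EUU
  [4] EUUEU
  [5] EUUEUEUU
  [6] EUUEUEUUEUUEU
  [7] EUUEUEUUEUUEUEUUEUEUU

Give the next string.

This is a Fibonacci-style word recurrence s(k) = s(k−1)·s(k−2): e.g. EU·U = EUU.
The next term joins EUUEUEUUEUUEUEUUEUEUU and EUUEUEUUEUUEU.

EUUEUEUUEUUEUEUUEUEUUEUUEUEUUEUUEU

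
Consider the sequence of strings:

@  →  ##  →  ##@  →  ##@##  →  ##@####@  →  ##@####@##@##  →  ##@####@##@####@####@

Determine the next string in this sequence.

This is a Fibonacci-style word recurrence s(k) = s(k−1)·s(k−2): e.g. ##·@ = ##@.
Continuing: ##@####@##@####@####@ · ##@####@##@## gives term 8.

##@####@##@####@####@##@####@##@##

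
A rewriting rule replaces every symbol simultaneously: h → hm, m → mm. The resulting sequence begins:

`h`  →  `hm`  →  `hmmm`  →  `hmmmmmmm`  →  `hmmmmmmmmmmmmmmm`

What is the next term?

φ(hmmmmmmmmmmmmmmm) expands symbol-by-symbol to hm mm mm mm mm mm mm mm mm mm mm mm mm mm mm mm; joining the 16 pieces gives the next term.

hmmmmmmmmmmmmmmmmmmmmmmmmmmmmmmm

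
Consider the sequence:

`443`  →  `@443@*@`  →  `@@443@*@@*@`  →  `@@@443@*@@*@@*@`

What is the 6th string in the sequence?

@@@@@443@*@@*@@*@@*@@*@

s(k+1) = @·s(k)·@*@, so each term gains @ as a prefix and @*@ as a suffix.
From @@@443@*@@*@@*@, 2 further steps: @@@443@*@@*@@*@ → @@@@443@*@@*@@*@@*@ → (answer).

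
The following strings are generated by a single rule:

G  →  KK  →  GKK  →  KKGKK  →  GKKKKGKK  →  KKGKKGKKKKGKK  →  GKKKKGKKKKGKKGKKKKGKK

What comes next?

Each term (from the third on) is the two preceding terms concatenated in order: term 3 = G·KK = GKK.
The next term joins KKGKKGKKKKGKK and GKKKKGKKKKGKKGKKKKGKK.

KKGKKGKKKKGKKGKKKKGKKKKGKKGKKKKGKK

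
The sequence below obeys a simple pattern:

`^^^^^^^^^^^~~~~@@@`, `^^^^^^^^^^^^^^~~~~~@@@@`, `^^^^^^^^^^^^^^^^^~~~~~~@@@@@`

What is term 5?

^^^^^^^^^^^^^^^^^^^^^^^~~~~~~~~@@@@@@@

Term n consists of 3n+2 ^'s, followed by n+1 ~'s, followed by n @'s, where the shown terms are n = 3, 4, 5.
For term 5, n = 7, so the run lengths are 23, 8, 7.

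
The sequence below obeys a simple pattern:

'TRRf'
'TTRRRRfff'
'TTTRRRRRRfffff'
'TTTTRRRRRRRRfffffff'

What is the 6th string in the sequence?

The n-th term is n T's then 2n R's then 2n-1 f's (n = 1, 2, …).
For term 6, n = 6, so the run lengths are 6, 12, 11.

TTTTTTRRRRRRRRRRRRfffffffffff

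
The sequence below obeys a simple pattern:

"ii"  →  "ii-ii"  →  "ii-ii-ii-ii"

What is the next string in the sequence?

Every step duplicates the string with '-' between the halves.
Doubling ii-ii-ii-ii with '-' between the halves:

ii-ii-ii-ii-ii-ii-ii-ii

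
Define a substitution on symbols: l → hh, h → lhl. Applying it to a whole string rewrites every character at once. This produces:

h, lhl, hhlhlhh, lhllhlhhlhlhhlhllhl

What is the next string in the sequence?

hhlhlhhhhlhlhhlhllhlhhlhlhhlhllhlhhlhlhhhhlhlhh

φ(lhllhlhhlhlhhlhllhl) expands symbol-by-symbol to hh lhl hh hh lhl hh lhl lhl hh lhl hh lhl lhl hh lhl hh hh lhl hh; joining the 19 pieces gives the next term.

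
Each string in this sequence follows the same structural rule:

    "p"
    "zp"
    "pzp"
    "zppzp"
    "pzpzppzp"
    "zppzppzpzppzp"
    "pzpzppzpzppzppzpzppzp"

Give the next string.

From term 3 onward, concatenate the second-to-last term with the last: p·zp = pzp, zp·pzp = zppzp, …
So term 8 is zppzppzpzppzp·pzpzppzpzppzppzpzppzp.

zppzppzpzppzppzpzppzpzppzppzpzppzp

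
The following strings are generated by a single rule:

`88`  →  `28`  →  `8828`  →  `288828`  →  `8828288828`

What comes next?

From term 3 onward, concatenate the second-to-last term with the last: 88·28 = 8828, 28·8828 = 288828, …
So term 6 is 288828·8828288828.

2888288828288828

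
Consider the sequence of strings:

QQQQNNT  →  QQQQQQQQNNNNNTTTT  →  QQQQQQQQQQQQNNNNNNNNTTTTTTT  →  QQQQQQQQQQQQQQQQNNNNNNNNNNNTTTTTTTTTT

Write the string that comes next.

QQQQQQQQQQQQQQQQQQQQNNNNNNNNNNNNNNTTTTTTTTTTTTT

Reading off run lengths: Q runs 4, 8, 12, 16; N runs 2, 5, 8, 11; T runs 1, 4, 7, 10 — each is linear in n (n = 1, 2, …).
For the next term, n = 5, so the run lengths are 20, 14, 13.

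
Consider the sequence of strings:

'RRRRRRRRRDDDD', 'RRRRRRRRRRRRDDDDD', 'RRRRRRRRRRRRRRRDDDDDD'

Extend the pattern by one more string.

RRRRRRRRRRRRRRRRRRDDDDDDD

Each string has the form R^{3n} D^{n+1}, where the shown terms are n = 3, 4, 5.
At n = 6 the blocks have lengths 18, 7.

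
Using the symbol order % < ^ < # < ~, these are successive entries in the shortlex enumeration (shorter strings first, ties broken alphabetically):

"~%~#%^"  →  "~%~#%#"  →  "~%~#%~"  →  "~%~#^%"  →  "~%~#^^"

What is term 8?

Continuing the enumeration 3 steps past ~%~#^^: ~%~#^^ → ~%~#^# → ~%~#^~ → (answer).

~%~##%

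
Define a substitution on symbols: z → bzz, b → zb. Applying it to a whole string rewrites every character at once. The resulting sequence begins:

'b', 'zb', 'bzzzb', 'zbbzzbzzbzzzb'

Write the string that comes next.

Rewriting the 13 symbols of zbbzzbzzbzzzb one by one yields bzz zb zb bzz bzz zb bzz bzz zb bzz bzz bzz zb; concatenated:

bzzzbzbbzzbzzzbbzzbzzzbbzzbzzbzzzb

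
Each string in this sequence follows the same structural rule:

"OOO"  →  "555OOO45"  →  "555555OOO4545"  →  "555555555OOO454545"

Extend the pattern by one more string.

Each term wraps the previous one in 555 on the left and 45 on the right.
So the next term is 555·555555555OOO454545·45.

555555555555OOO45454545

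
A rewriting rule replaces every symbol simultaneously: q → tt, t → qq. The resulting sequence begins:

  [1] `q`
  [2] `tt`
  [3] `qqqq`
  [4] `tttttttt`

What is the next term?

qqqqqqqqqqqqqqqq

Apply φ to tttttttt symbol by symbol: t→qq, t→qq, t→qq, t→qq, t→qq, t→qq, t→qq, t→qq; joined: qq qq qq qq qq qq qq qq.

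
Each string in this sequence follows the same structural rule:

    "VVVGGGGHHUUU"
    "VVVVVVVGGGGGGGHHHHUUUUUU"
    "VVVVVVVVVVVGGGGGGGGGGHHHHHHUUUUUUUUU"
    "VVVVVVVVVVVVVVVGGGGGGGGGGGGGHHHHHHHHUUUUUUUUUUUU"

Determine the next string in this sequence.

Reading off run lengths: V runs 3, 7, 11, 15; G runs 4, 7, 10, 13; H runs 2, 4, 6, 8; U runs 3, 6, 9, 12 — each is linear in n (n = 1, 2, …).
For the next term, n = 5, so the run lengths are 19, 16, 10, 15.

VVVVVVVVVVVVVVVVVVVGGGGGGGGGGGGGGGGHHHHHHHHHHUUUUUUUUUUUUUUU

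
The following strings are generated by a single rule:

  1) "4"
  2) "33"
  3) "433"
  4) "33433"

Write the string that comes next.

43333433

Each term (from the third on) is the two preceding terms concatenated in order: term 3 = 4·33 = 433.
The next term joins 433 and 33433.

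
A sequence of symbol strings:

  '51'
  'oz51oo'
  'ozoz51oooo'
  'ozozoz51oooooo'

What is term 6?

ozozozozoz51oooooooooo

Each term wraps the previous one in oz on the left and oo on the right.
From ozozoz51oooooo, 2 further steps: ozozoz51oooooo → ozozozoz51oooooooo → (answer).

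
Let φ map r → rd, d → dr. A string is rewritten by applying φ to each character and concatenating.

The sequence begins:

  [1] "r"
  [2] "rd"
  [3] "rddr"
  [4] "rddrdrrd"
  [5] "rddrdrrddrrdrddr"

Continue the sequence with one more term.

rddrdrrddrrdrddrdrrdrddrrddrdrrd

φ(rddrdrrddrrdrddr) expands symbol-by-symbol to rd dr dr rd dr rd rd dr dr rd rd dr rd dr dr rd; joining the 16 pieces gives the next term.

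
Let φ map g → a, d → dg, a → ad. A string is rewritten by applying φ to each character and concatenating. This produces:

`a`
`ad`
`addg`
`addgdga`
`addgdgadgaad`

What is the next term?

Apply φ to addgdgadgaad symbol by symbol: a→ad, d→dg, d→dg, g→a, d→dg, g→a, a→ad, d→dg, g→a, a→ad, a→ad, d→dg; joined: ad dg dg a dg a ad dg a ad ad dg.

addgdgadgaaddgaadaddg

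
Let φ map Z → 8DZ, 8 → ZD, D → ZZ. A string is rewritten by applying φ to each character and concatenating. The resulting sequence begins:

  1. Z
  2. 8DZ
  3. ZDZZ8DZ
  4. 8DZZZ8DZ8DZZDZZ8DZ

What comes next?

Replace each of the 18 characters of 8DZZZ8DZ8DZZDZZ8DZ in place — ZD ZZ 8DZ 8DZ 8DZ ZD ZZ 8DZ ZD ZZ 8DZ 8DZ ZZ 8DZ 8DZ ZD ZZ 8DZ — and concatenate.

ZDZZ8DZ8DZ8DZZDZZ8DZZDZZ8DZ8DZZZ8DZ8DZZDZZ8DZ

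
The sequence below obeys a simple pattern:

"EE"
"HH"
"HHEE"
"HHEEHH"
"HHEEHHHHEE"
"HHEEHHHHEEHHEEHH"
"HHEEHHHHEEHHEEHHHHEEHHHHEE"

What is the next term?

HHEEHHHHEEHHEEHHHHEEHHHHEEHHEEHHHHEEHHEEHH

This is a Fibonacci-style word recurrence s(k) = s(k−1)·s(k−2): e.g. HH·EE = HHEE.
The next term joins HHEEHHHHEEHHEEHHHHEEHHHHEE and HHEEHHHHEEHHEEHH.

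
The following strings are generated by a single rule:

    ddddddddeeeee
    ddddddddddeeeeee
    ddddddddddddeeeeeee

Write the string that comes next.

Term n consists of 2n+2 d's, followed by n+2 e's, where the shown terms are n = 3, 4, 5.
Setting n = 6 gives 14, 8 characters in each block.

ddddddddddddddeeeeeeee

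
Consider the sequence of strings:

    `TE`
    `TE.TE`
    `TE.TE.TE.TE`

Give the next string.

Every step duplicates the string with '.' between the halves.
One more doubling of TE.TE.TE.TE gives the answer.

TE.TE.TE.TE.TE.TE.TE.TE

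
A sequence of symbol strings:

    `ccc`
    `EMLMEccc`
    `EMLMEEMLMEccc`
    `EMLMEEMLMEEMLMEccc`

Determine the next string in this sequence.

EMLMEEMLMEEMLMEEMLMEccc

The strings grow by a fixed prefix EMLME each time.
So the next term is EMLME·EMLMEEMLMEEMLMEccc.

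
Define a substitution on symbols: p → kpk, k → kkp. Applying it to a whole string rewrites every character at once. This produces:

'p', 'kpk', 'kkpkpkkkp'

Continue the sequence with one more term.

Expanding kkpkpkkkp: k→kkp, k→kkp, p→kpk, k→kkp, p→kpk, k→kkp, k→kkp, k→kkp, p→kpk. Concatenated: kkp kkp kpk kkp kpk kkp kkp kkp kpk.

kkpkkpkpkkkpkpkkkpkkpkkpkpk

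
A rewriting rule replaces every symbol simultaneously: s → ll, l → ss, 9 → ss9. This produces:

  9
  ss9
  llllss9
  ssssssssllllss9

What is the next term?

llllllllllllllllssssssssllllss9

φ(ssssssssllllss9) expands symbol-by-symbol to ll ll ll ll ll ll ll ll ss ss ss ss ll ll ss9; joining the 15 pieces gives the next term.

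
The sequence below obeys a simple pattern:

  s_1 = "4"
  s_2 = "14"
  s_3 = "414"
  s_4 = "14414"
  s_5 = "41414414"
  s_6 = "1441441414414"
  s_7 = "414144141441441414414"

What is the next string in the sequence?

This is a Fibonacci-style word recurrence s(k) = s(k−2)·s(k−1): e.g. 4·14 = 414.
So term 8 is 1441441414414·414144141441441414414.

1441441414414414144141441441414414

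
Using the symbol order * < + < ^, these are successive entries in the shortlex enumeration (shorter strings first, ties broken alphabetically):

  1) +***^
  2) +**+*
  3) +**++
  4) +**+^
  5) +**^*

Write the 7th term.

Continuing the enumeration 2 steps past +**^*: +**^* → +**^+ → (answer).

+**^^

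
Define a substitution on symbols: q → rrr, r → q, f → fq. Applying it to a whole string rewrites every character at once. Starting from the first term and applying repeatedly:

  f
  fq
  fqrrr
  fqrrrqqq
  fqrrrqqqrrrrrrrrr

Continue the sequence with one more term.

fqrrrqqqrrrrrrrrrqqqqqqqqq

φ(fqrrrqqqrrrrrrrrr) expands symbol-by-symbol to fq rrr q q q rrr rrr rrr q q q q q q q q q; joining the 17 pieces gives the next term.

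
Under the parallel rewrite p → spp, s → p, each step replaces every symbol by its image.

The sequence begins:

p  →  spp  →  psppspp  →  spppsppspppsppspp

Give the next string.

psppsppspppsppspppsppsppspppsppspppsppspp

φ(spppsppspppsppspp) expands symbol-by-symbol to p spp spp spp p spp spp p spp spp spp p spp spp p spp spp; joining the 17 pieces gives the next term.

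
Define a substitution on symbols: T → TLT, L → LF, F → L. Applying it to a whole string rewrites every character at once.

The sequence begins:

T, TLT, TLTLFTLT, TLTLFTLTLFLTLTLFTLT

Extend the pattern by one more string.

φ(TLTLFTLTLFLTLTLFTLT) expands symbol-by-symbol to TLT LF TLT LF L TLT LF TLT LF L LF TLT LF TLT LF L TLT LF TLT; joining the 19 pieces gives the next term.

TLTLFTLTLFLTLTLFTLTLFLLFTLTLFTLTLFLTLTLFTLT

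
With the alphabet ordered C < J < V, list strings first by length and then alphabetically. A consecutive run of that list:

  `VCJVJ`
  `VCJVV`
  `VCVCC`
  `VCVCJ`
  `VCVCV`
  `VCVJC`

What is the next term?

VCVJJ

Find the rightmost character of VCVJC below V, bump it to the next letter, and reset everything to its right to C.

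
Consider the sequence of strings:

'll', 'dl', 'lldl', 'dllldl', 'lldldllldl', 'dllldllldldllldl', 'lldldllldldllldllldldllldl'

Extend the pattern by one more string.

dllldllldldllldllldldllldldllldllldldllldl

From term 3 onward, concatenate the second-to-last term with the last: ll·dl = lldl, dl·lldl = dllldl, …
So term 8 is dllldllldldllldl·lldldllldldllldllldldllldl.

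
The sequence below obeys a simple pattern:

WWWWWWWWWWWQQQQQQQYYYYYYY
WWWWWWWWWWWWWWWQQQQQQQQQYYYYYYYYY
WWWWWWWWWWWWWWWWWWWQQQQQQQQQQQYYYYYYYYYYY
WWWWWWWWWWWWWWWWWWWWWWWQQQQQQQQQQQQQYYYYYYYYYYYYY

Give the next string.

Each string has the form W^{4n+3} Q^{2n+3} Y^{2n+3}, where the shown terms are n = 2, 3, 4, 5.
At n = 6 the blocks have lengths 27, 15, 15.

WWWWWWWWWWWWWWWWWWWWWWWWWWWQQQQQQQQQQQQQQQYYYYYYYYYYYYYYY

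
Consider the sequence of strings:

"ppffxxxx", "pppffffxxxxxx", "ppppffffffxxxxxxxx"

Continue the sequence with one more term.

The n-th term is n+1 p's then 2n f's then 2n+2 x's (n = 1, 2, …).
At n = 4 the blocks have lengths 5, 8, 10.

pppppffffffffxxxxxxxxxx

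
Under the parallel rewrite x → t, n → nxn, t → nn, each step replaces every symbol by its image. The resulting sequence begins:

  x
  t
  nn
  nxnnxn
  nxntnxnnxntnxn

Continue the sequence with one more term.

Replace each of the 14 characters of nxntnxnnxntnxn in place — nxn t nxn nn nxn t nxn nxn t nxn nn nxn t nxn — and concatenate.

nxntnxnnnnxntnxnnxntnxnnnnxntnxn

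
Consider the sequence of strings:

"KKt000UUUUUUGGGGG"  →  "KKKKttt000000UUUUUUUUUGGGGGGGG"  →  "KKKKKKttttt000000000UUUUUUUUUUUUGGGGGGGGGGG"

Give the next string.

KKKKKKKKttttttt000000000000UUUUUUUUUUUUUUUGGGGGGGGGGGGGG

Each string has the form K^{2n} t^{2n-1} 0^{3n} U^{3n+3} G^{3n+2} (n = 1, 2, …).
At n = 4 the blocks have lengths 8, 7, 12, 15, 14.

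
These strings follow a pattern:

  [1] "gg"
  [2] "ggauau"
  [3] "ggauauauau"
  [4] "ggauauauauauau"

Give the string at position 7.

The strings grow by a fixed suffix auau each time.
From ggauauauauauau, 3 further steps: ggauauauauauau → ggauauauauauauauau → ggauauauauauauauauauau → (answer).

ggauauauauauauauauauauauau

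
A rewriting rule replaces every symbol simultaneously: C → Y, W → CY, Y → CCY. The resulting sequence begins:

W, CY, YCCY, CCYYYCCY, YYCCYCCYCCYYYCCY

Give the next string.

Rewriting the 16 symbols of YYCCYCCYCCYYYCCY one by one yields CCY CCY Y Y CCY Y Y CCY Y Y CCY CCY CCY Y Y CCY; concatenated:

CCYCCYYYCCYYYCCYYYCCYCCYCCYYYCCY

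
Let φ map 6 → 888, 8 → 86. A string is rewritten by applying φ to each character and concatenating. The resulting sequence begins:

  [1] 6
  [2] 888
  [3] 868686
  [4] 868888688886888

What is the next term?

Rewriting the 15 symbols of 868888688886888 one by one yields 86 888 86 86 86 86 888 86 86 86 86 888 86 86 86; concatenated:

868888686868688886868686888868686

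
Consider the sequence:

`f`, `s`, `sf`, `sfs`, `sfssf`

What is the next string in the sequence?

This is a Fibonacci-style word recurrence s(k) = s(k−1)·s(k−2): e.g. s·f = sf.
Continuing: sfssf · sfs gives term 6.

sfssfsfs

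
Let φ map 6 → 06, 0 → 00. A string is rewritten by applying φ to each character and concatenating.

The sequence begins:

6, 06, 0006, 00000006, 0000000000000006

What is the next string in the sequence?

φ(0000000000000006) expands symbol-by-symbol to 00 00 00 00 00 00 00 00 00 00 00 00 00 00 00 06; joining the 16 pieces gives the next term.

00000000000000000000000000000006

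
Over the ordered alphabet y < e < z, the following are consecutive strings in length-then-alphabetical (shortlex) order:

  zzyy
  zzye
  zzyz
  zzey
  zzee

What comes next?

The successor of zzee increments the rightmost position that isn't already z and resets every position after it to y.

zzez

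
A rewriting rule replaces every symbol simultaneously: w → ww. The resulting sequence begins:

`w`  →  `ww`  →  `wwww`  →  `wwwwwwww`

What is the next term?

Expanding wwwwwwww: w→ww, w→ww, w→ww, w→ww, w→ww, w→ww, w→ww, w→ww. Concatenated: ww ww ww ww ww ww ww ww.

wwwwwwwwwwwwwwww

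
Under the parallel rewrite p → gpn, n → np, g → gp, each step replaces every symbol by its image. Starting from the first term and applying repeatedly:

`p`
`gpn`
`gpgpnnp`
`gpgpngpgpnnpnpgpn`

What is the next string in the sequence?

gpgpngpgpnnpgpgpngpgpnnpnpgpnnpgpngpgpnnp

φ(gpgpngpgpnnpnpgpn) expands symbol-by-symbol to gp gpn gp gpn np gp gpn gp gpn np np gpn np gpn gp gpn np; joining the 17 pieces gives the next term.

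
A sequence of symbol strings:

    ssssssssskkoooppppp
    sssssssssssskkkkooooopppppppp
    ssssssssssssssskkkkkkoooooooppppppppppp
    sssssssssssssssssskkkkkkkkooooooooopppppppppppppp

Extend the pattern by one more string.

ssssssssssssssssssssskkkkkkkkkkoooooooooooppppppppppppppppp

Reading off run lengths: s runs 9, 12, 15, 18; k runs 2, 4, 6, 8; o runs 3, 5, 7, 9; p runs 5, 8, 11, 14 — each is linear in n, where the shown terms are n = 2, 3, 4, 5.
At n = 6 the blocks have lengths 21, 10, 11, 17.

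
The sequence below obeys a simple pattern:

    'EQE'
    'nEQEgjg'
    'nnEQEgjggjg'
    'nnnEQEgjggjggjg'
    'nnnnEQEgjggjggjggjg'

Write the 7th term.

s(k+1) = n·s(k)·gjg, so each term gains n as a prefix and gjg as a suffix.
From nnnnEQEgjggjggjggjg, 2 further steps: nnnnEQEgjggjggjggjg → nnnnnEQEgjggjggjggjggjg → (answer).

nnnnnnEQEgjggjggjggjggjggjg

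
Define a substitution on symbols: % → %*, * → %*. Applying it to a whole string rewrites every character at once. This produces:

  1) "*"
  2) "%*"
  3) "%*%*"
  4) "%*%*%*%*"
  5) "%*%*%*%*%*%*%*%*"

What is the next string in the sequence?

φ(%*%*%*%*%*%*%*%*) expands symbol-by-symbol to %* %* %* %* %* %* %* %* %* %* %* %* %* %* %* %*; joining the 16 pieces gives the next term.

%*%*%*%*%*%*%*%*%*%*%*%*%*%*%*%*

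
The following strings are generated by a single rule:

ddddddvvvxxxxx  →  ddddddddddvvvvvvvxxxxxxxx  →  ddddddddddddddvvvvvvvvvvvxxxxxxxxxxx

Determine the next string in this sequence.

Reading off run lengths: d runs 6, 10, 14; v runs 3, 7, 11; x runs 5, 8, 11 — each is linear in n (n = 1, 2, …).
For the next term, n = 4, so the run lengths are 18, 15, 14.

ddddddddddddddddddvvvvvvvvvvvvvvvxxxxxxxxxxxxxx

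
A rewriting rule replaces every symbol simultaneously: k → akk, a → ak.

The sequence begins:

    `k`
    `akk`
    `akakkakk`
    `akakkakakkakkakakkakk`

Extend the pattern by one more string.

Replace each of the 21 characters of akakkakakkakkakakkakk in place — ak akk ak akk akk ak akk ak akk akk ak akk akk ak akk ak akk akk ak akk akk — and concatenate.

akakkakakkakkakakkakakkakkakakkakkakakkakakkakkakakkakk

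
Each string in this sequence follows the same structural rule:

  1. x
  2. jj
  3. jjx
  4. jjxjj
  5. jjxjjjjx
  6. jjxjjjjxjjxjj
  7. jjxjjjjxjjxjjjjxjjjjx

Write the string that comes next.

This is a Fibonacci-style word recurrence s(k) = s(k−1)·s(k−2): e.g. jj·x = jjx.
The next term joins jjxjjjjxjjxjjjjxjjjjx and jjxjjjjxjjxjj.

jjxjjjjxjjxjjjjxjjjjxjjxjjjjxjjxjj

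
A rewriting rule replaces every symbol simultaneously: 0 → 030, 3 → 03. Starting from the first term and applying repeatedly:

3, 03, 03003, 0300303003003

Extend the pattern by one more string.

Replace each of the 13 characters of 0300303003003 in place — 030 03 030 030 03 030 03 030 030 03 030 030 03 — and concatenate.

0300303003003030030300300303003003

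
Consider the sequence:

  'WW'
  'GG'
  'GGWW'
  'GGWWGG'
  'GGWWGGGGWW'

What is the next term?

This is a Fibonacci-style word recurrence s(k) = s(k−1)·s(k−2): e.g. GG·WW = GGWW.
The next term joins GGWWGGGGWW and GGWWGG.

GGWWGGGGWWGGWWGG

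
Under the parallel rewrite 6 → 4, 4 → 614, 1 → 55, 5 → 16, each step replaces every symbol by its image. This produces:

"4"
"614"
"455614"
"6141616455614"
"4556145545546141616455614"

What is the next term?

6141616455614161661416166144556145545546141616455614

Replace each of the 25 characters of 4556145545546141616455614 in place — 614 16 16 4 55 614 16 16 614 16 16 614 4 55 614 55 4 55 4 614 16 16 4 55 614 — and concatenate.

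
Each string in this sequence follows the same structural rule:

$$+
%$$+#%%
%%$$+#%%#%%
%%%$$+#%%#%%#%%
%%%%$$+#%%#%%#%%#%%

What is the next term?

%%%%%$$+#%%#%%#%%#%%#%%

Every step adds % to the front and #%% to the end of the previous string.
So the next term is %·%%%%$$+#%%#%%#%%#%%·#%%.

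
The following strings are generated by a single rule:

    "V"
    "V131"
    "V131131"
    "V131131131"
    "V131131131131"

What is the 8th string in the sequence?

Every step adds 131 to the end: s(k+1) = s(k)·131.
From V131131131131, 3 further steps: V131131131131 → V131131131131131 → V131131131131131131 → (answer).

V131131131131131131131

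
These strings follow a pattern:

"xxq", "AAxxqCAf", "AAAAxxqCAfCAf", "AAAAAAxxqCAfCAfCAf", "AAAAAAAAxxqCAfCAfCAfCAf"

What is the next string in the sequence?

s(k+1) = AA·s(k)·CAf, so each term gains AA as a prefix and CAf as a suffix.
One more step from AAAAAAAAxxqCAfCAfCAfCAf gives the answer.

AAAAAAAAAAxxqCAfCAfCAfCAfCAf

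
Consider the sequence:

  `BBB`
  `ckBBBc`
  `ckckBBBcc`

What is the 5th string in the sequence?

s(k+1) = ck·s(k)·c, so each term gains ck as a prefix and c as a suffix.
From ckckBBBcc, 2 further steps: ckckBBBcc → ckckckBBBccc → (answer).

ckckckckBBBcccc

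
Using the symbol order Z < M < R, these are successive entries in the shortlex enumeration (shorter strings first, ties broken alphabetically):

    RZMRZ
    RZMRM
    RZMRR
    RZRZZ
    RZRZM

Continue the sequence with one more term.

The successor of RZRZM increments the rightmost position that isn't already R and resets every position after it to Z.

RZRZR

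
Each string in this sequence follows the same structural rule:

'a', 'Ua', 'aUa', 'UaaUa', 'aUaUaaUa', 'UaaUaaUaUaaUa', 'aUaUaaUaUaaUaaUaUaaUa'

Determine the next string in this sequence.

UaaUaaUaUaaUaaUaUaaUaUaaUaaUaUaaUa

From term 3 onward, concatenate the second-to-last term with the last: a·Ua = aUa, Ua·aUa = UaaUa, …
Continuing: UaaUaaUaUaaUa · aUaUaaUaUaaUaaUaUaaUa gives term 8.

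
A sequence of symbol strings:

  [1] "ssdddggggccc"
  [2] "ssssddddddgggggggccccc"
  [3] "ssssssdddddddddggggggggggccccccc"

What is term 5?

Reading off run lengths: s runs 2, 4, 6; d runs 3, 6, 9; g runs 4, 7, 10; c runs 3, 5, 7 — each is linear in n (n = 1, 2, …).
Setting n = 5 gives 10, 15, 16, 11 characters in each block.

ssssssssssdddddddddddddddggggggggggggggggccccccccccc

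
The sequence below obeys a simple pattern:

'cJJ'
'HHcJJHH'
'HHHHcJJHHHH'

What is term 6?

HHHHHHHHHHcJJHHHHHHHHHH

Each term wraps the previous one in HH on the left and HH on the right.
From HHHHcJJHHHH, 3 further steps: HHHHcJJHHHH → HHHHHHcJJHHHHHH → HHHHHHHHcJJHHHHHHHH → (answer).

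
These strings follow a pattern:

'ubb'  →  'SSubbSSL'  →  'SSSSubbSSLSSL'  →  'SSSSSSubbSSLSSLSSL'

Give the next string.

Each term wraps the previous one in SS on the left and SSL on the right.
Applying this once more to SSSSSSubbSSLSSLSSL:

SSSSSSSSubbSSLSSLSSLSSL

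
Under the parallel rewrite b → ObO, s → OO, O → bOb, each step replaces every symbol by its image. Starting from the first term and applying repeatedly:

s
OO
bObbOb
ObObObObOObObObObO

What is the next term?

bObObObObObObObObObObObObObbObObObObObObObObObObObObOb

Applying the rule to each of the 18 symbols of ObObObObOObObObObO gives the pieces bOb ObO bOb ObO bOb ObO bOb ObO bOb bOb ObO bOb ObO bOb ObO bOb ObO bOb, which concatenate to the answer.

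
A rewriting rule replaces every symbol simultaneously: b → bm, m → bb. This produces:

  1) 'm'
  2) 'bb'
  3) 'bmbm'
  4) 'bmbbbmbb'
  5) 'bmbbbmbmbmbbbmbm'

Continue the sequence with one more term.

φ(bmbbbmbmbmbbbmbm) expands symbol-by-symbol to bm bb bm bm bm bb bm bb bm bb bm bm bm bb bm bb; joining the 16 pieces gives the next term.

bmbbbmbmbmbbbmbbbmbbbmbmbmbbbmbb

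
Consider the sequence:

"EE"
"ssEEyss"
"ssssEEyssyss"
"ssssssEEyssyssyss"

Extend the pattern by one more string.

s(k+1) = ss·s(k)·yss, so each term gains ss as a prefix and yss as a suffix.
Applying this once more to ssssssEEyssyssyss:

ssssssssEEyssyssyssyss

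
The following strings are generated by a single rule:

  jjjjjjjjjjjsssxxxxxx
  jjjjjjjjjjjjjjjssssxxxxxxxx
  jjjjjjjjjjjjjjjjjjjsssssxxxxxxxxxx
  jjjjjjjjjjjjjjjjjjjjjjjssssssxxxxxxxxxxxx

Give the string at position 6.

Reading off run lengths: j runs 11, 15, 19, 23; s runs 3, 4, 5, 6; x runs 6, 8, 10, 12 — each is linear in n, where the shown terms are n = 2, 3, 4, 5.
Setting n = 7 gives 31, 8, 16 characters in each block.

jjjjjjjjjjjjjjjjjjjjjjjjjjjjjjjssssssssxxxxxxxxxxxxxxxx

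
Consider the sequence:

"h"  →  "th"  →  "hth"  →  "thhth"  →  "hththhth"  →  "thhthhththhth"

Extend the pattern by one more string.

hththhththhthhththhth

From term 3 onward, concatenate the second-to-last term with the last: h·th = hth, th·hth = thhth, …
The next term joins hththhth and thhthhththhth.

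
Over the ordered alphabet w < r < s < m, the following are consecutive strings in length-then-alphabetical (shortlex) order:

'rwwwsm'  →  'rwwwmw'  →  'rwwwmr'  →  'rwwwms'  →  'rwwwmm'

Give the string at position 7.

Continuing the enumeration 2 steps past rwwwmm: rwwwmm → rwwrww → (answer).

rwwrwr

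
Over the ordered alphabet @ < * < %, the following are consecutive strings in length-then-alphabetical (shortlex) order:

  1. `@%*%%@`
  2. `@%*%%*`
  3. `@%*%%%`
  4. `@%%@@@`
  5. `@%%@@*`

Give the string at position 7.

Continuing the enumeration 2 steps past @%%@@*: @%%@@* → @%%@@% → (answer).

@%%@*@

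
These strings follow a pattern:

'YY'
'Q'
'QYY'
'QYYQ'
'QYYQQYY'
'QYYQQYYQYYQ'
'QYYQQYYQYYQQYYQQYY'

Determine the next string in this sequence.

From term 3 onward, concatenate the last term with the second-to-last: Q·YY = QYY, QYY·Q = QYYQ, …
Continuing: QYYQQYYQYYQQYYQQYY · QYYQQYYQYYQ gives term 8.

QYYQQYYQYYQQYYQQYYQYYQQYYQYYQ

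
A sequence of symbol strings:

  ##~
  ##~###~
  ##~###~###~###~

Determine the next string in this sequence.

##~###~###~###~###~###~###~###~

Each string is two copies of the previous one joined by '#'.
One more doubling of ##~###~###~###~ gives the answer.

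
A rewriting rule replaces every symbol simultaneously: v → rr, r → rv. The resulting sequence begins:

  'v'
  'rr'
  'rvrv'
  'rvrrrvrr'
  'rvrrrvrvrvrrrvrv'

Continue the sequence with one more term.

Rewriting the 16 symbols of rvrrrvrvrvrrrvrv one by one yields rv rr rv rv rv rr rv rr rv rr rv rv rv rr rv rr; concatenated:

rvrrrvrvrvrrrvrrrvrrrvrvrvrrrvrr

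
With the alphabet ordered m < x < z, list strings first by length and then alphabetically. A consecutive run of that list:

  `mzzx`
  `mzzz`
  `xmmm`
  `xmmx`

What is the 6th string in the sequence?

xmxm

Advancing 2 positions from xmmx through xmmx → xmmz reaches term 6.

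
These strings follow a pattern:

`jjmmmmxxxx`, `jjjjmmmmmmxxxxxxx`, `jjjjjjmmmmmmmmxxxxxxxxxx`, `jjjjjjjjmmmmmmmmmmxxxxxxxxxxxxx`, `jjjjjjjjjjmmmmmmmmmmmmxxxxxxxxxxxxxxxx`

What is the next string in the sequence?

jjjjjjjjjjjjmmmmmmmmmmmmmmxxxxxxxxxxxxxxxxxxx

Each string has the form j^{2n} m^{2n+2} x^{3n+1} (n = 1, 2, …).
At n = 6 the blocks have lengths 12, 14, 19.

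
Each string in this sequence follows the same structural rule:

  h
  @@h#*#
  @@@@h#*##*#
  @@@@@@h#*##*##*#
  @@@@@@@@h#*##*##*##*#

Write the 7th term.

@@@@@@@@@@@@h#*##*##*##*##*##*#

s(k+1) = @@·s(k)·#*#, so each term gains @@ as a prefix and #*# as a suffix.
From @@@@@@@@h#*##*##*##*#, 2 further steps: @@@@@@@@h#*##*##*##*# → @@@@@@@@@@h#*##*##*##*##*# → (answer).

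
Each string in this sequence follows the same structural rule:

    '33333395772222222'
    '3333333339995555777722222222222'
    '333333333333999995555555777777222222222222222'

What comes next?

Reading off run lengths: 3 runs 6, 9, 12; 9 runs 1, 3, 5; 5 runs 1, 4, 7; 7 runs 2, 4, 6; 2 runs 7, 11, 15 — each is linear in n (n = 1, 2, …).
At n = 4 the blocks have lengths 15, 7, 10, 8, 19.

33333333333333399999995555555555777777772222222222222222222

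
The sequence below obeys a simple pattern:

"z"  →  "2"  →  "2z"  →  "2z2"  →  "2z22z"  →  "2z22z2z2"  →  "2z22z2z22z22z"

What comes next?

2z22z2z22z22z2z22z2z2

Each term (from the third on) is the previous term followed by the one before it: term 3 = 2·z = 2z.
Continuing: 2z22z2z22z22z · 2z22z2z2 gives term 8.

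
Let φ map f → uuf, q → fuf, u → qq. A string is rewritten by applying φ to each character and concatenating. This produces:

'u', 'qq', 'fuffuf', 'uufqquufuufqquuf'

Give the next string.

φ(uufqquufuufqquuf) expands symbol-by-symbol to qq qq uuf fuf fuf qq qq uuf qq qq uuf fuf fuf qq qq uuf; joining the 16 pieces gives the next term.

qqqquuffuffufqqqquufqqqquuffuffufqqqquuf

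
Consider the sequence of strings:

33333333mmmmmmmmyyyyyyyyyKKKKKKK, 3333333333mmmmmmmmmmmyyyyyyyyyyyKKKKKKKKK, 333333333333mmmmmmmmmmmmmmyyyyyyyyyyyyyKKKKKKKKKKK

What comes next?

33333333333333mmmmmmmmmmmmmmmmmyyyyyyyyyyyyyyyKKKKKKKKKKKKK

Each string has the form 3^{2n+2} m^{3n-1} y^{2n+3} K^{2n+1}, where the shown terms are n = 3, 4, 5.
For the next term, n = 6, so the run lengths are 14, 17, 15, 13.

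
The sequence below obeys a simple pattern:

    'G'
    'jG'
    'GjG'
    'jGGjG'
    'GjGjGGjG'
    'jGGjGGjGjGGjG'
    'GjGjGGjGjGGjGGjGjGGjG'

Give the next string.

jGGjGGjGjGGjGGjGjGGjGjGGjGGjGjGGjG

Each term (from the third on) is the two preceding terms concatenated in order: term 3 = G·jG = GjG.
So term 8 is jGGjGGjGjGGjG·GjGjGGjGjGGjGGjGjGGjG.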